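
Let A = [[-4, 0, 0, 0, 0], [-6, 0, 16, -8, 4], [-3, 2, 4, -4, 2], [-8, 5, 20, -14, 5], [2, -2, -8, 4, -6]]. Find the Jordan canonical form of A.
J = [[-4, 1, 0, 0, 0], [0, -4, 0, 0, 0], [0, 0, -4, 1, 0], [0, 0, 0, -4, 0], [0, 0, 0, 0, -4]]

The characteristic polynomial is det(xI - A) = (x + 4)^5, so the eigenvalues are -4 (algebraic multiplicity 5).

For λ = -4: rank(A + 4I) = 2, rank((A + 4I)^2) = 0. The eigenspace has dimension 5 - 2 = 3, so there are 3 Jordan blocks; the rank sequence gives block sizes [2, 2, 1].

Assembling the blocks gives the Jordan form J above.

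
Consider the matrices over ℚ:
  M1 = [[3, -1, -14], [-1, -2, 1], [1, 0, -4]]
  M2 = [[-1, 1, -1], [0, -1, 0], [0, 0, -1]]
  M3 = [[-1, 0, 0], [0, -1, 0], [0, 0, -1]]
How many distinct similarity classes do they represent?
3 classes: {M1}, {M2}, {M3}

Characteristic polynomials: χ_{M1} = (x + 1)^3, χ_{M2} = (x + 1)^3, χ_{M3} = (x + 1)^3.

{M1}: invariant factors (x + 1)^3.

{M2}: invariant factors x + 1, (x + 1)^2.

{M3}: invariant factors x + 1, x + 1, x + 1.

Matrices are similar if and only if their invariant-factor lists agree; the partition into similarity classes is {M1}, {M2}, {M3}.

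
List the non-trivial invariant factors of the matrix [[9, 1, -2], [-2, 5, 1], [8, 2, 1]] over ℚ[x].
The Jordan structure of A has elementary divisors (x - 5)^3. Arranging the block sizes at each eigenvalue in decreasing order and taking row products gives the invariant factors.

Invariant factors (smallest first, each dividing the next): (x - 5)^3.

Check: the last factor (x - 5)^3 is the minimal polynomial, and the product (x - 5)^3 is the characteristic polynomial.

(x - 5)^3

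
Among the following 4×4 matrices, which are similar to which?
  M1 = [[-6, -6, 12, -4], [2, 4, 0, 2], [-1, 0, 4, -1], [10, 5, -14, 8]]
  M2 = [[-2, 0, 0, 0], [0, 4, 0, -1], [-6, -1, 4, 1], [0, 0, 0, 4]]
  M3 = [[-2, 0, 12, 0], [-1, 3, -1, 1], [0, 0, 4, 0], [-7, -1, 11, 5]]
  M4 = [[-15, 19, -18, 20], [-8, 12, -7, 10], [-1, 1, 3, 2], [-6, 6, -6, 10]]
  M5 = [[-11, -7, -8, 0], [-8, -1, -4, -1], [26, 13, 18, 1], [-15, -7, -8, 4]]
2 classes: {M1, M2, M4, M5}, {M3}

Characteristic polynomials: χ_{M1} = (x - 4)^3(x + 2), χ_{M2} = (x - 4)^3(x + 2), χ_{M3} = (x - 4)^3(x + 2), χ_{M4} = (x - 4)^3(x + 2), χ_{M5} = (x - 4)^3(x + 2).

{M1, M2, M4, M5}: invariant factors (x - 4)^3(x + 2).

{M3}: invariant factors x - 4, (x - 4)^2(x + 2).

Matrices are similar if and only if their invariant-factor lists agree; the partition into similarity classes is {M1, M2, M4, M5}, {M3}.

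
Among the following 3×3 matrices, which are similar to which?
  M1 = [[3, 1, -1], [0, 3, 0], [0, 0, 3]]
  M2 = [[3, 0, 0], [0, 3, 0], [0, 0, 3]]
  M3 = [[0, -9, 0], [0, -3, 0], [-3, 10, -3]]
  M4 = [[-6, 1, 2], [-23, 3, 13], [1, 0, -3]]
4 classes: {M1}, {M2}, {M3}, {M4}

Characteristic polynomials: χ_{M1} = (x - 3)^3, χ_{M2} = (x - 3)^3, χ_{M3} = x(x + 3)^2, χ_{M4} = (x + 2)^3.

{M1}: invariant factors x - 3, (x - 3)^2.

{M2}: invariant factors x - 3, x - 3, x - 3.

{M3}: invariant factors x(x + 3)^2.

{M4}: invariant factors (x + 2)^3.

Matrices are similar if and only if their invariant-factor lists agree; the partition into similarity classes is {M1}, {M2}, {M3}, {M4}.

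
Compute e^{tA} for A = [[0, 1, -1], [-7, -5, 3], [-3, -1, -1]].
e^{tA} = [[(2*t + 1)*e^{-2*t}, t*e^{-2*t}, -t*e^{-2*t}], [t*(-t - 7)*e^{-2*t}, (-t^2 - 6*t + 2)*e^{-2*t}/2, t*(t + 6)*e^{-2*t}/2], [t*(-t - 3)*e^{-2*t}, t*(-t - 2)*e^{-2*t}/2, (t^2/2 + t + 1)*e^{-2*t}]]

A has Jordan form J = [[-2, 1, 0], [0, -2, 1], [0, 0, -2]] with A = PJP^{-1}, so e^{tA} = P e^{tJ} P^{-1}.

For a Jordan block J_k(λ), e^{tJ_k(λ)} = e^{λt} · (I + tN + t^2 N^2/2! + ... + t^{k-1} N^{k-1}/(k-1)!) where N is the nilpotent superdiagonal part.

Assembling the blocks and conjugating back gives the entries of e^{tA} as shown above.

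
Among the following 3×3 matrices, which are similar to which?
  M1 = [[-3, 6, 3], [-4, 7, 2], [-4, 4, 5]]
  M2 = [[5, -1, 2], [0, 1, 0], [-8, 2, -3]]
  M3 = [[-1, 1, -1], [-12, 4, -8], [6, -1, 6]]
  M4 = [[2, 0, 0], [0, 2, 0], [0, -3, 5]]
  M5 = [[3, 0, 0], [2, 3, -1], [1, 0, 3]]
5 classes: {M1}, {M2}, {M3}, {M4}, {M5}

Characteristic polynomials: χ_{M1} = (x - 3)^3, χ_{M2} = (x - 1)^3, χ_{M3} = (x - 5)(x - 2)^2, χ_{M4} = (x - 5)(x - 2)^2, χ_{M5} = (x - 3)^3.

{M1}: invariant factors x - 3, (x - 3)^2.

{M2}: invariant factors x - 1, (x - 1)^2.

{M3}: invariant factors (x - 5)(x - 2)^2.

{M4}: invariant factors x - 2, (x - 5)(x - 2).

{M5}: invariant factors (x - 3)^3.

Matrices are similar if and only if their invariant-factor lists agree; the partition into similarity classes is {M1}, {M2}, {M3}, {M4}, {M5}.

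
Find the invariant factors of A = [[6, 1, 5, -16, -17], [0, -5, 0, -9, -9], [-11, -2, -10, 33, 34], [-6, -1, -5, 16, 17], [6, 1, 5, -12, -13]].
The Jordan structure of A has elementary divisors (x + 5)^2, x^2, (x - 4). Arranging the block sizes at each eigenvalue in decreasing order and taking row products gives the invariant factors.

Invariant factors (smallest first, each dividing the next): x^2(x - 4)(x + 5)^2.

Check: the last factor x^2(x - 4)(x + 5)^2 is the minimal polynomial, and the product x^2(x - 4)(x + 5)^2 is the characteristic polynomial.

x^2(x - 4)(x + 5)^2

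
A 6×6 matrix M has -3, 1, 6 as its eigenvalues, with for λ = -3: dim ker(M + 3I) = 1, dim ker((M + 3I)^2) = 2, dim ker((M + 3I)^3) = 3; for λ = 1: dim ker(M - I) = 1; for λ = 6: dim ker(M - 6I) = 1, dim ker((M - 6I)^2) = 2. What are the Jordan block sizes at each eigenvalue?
Jordan blocks: (-3, 3), (1, 1), (6, 2)

λ = -3: successive nullity increments [1, 1, 1] count blocks of size ≥ k; block sizes are [3].
λ = 1: successive nullity increments [1] count blocks of size ≥ k; block sizes are [1].
λ = 6: successive nullity increments [1, 1] count blocks of size ≥ k; block sizes are [2].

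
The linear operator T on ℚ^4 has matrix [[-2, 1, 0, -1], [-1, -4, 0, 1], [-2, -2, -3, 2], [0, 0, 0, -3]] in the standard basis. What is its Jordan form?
J = [[-3, 1, 0, 0], [0, -3, 0, 0], [0, 0, -3, 0], [0, 0, 0, -3]]

The characteristic polynomial is det(xI - A) = (x + 3)^4, so the eigenvalues are -3 (algebraic multiplicity 4).

For λ = -3: rank(A + 3I) = 1, rank((A + 3I)^2) = 0. The eigenspace has dimension 4 - 1 = 3, so there are 3 Jordan blocks; the rank sequence gives block sizes [2, 1, 1].

Assembling the blocks gives the Jordan form J above.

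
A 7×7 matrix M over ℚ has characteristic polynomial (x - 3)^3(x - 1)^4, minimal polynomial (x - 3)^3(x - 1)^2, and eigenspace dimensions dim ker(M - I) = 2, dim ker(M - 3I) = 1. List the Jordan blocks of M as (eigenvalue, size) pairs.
Jordan blocks: (1, 2), (1, 2), (3, 3)

λ = 1: algebraic multiplicity 4 (exponent in χ_M), largest block size 2 (exponent in m_M), 2 blocks (geometric multiplicity). These force block sizes [2, 2].
λ = 3: algebraic multiplicity 3 (exponent in χ_M), largest block size 3 (exponent in m_M), 1 block (geometric multiplicity). This forces block sizes [3].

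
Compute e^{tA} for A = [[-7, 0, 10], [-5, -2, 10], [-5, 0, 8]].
A has Jordan form J = [[-2, 0, 0], [0, -2, 0], [0, 0, 3]] with A = PJP^{-1}, so e^{tA} = P e^{tJ} P^{-1}.

For a Jordan block J_k(λ), e^{tJ_k(λ)} = e^{λt} · (I + tN + t^2 N^2/2! + ... + t^{k-1} N^{k-1}/(k-1)!) where N is the nilpotent superdiagonal part.

Assembling the blocks and conjugating back gives the entries of e^{tA} as shown above.

e^{tA} = [[(2 - e^{5*t})*e^{-2*t}, 0, (2*e^{5*t} - 2)*e^{-2*t}], [(1 - e^{5*t})*e^{-2*t}, e^{-2*t}, (2*e^{5*t} - 2)*e^{-2*t}], [(1 - e^{5*t})*e^{-2*t}, 0, (2*e^{5*t} - 1)*e^{-2*t}]]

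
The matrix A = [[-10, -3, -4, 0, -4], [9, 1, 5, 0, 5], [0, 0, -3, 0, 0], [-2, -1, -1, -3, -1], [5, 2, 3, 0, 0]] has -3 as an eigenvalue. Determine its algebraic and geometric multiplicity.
The characteristic polynomial is (x + 3)^5, so the factor x + 3 appears with exponent 5: the algebraic multiplicity is 5.

rank(A + 3I) = 2, so the eigenspace has dimension 5 - 2 = 3: the geometric multiplicity is 3.

Since 3 < 5, A is not diagonalizable.

algebraic multiplicity 5, geometric multiplicity 3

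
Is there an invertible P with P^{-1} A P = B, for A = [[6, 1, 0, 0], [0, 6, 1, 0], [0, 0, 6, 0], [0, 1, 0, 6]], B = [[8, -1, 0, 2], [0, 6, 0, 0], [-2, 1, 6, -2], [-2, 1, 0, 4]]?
Both have characteristic polynomial (x - 6)^4, but the minimal polynomial of A is (x - 6)^3 while the minimal polynomial of B is (x - 6)^2. The minimal polynomial is a similarity invariant, so A and B are not similar.

No.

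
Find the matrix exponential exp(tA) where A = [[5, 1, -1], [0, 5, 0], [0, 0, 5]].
A has Jordan form J = [[5, 1, 0], [0, 5, 0], [0, 0, 5]] with A = PJP^{-1}, so e^{tA} = P e^{tJ} P^{-1}.

For a Jordan block J_k(λ), e^{tJ_k(λ)} = e^{λt} · (I + tN + t^2 N^2/2! + ... + t^{k-1} N^{k-1}/(k-1)!) where N is the nilpotent superdiagonal part.

Assembling the blocks and conjugating back gives the entries of e^{tA} as shown above.

e^{tA} = [[e^{5*t}, t*e^{5*t}, -t*e^{5*t}], [0, e^{5*t}, 0], [0, 0, e^{5*t}]]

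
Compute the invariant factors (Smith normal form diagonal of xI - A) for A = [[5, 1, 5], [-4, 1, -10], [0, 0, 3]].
The Jordan structure of A has elementary divisors (x - 3)^2, (x - 3). Arranging the block sizes at each eigenvalue in decreasing order and taking row products gives the invariant factors.

Invariant factors (smallest first, each dividing the next): x - 3, (x - 3)^2.

Check: the last factor (x - 3)^2 is the minimal polynomial, and the product (x - 3)^3 is the characteristic polynomial.

x - 3, (x - 3)^2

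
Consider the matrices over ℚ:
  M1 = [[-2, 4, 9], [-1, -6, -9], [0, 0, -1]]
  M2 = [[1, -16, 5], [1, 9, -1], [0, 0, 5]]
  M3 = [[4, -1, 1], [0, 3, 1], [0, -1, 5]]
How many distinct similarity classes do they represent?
3 classes: {M1}, {M2}, {M3}

Characteristic polynomials: χ_{M1} = (x + 1)(x + 4)^2, χ_{M2} = (x - 5)^3, χ_{M3} = (x - 4)^3.

{M1}: invariant factors (x + 1)(x + 4)^2.

{M2}: invariant factors (x - 5)^3.

{M3}: invariant factors x - 4, (x - 4)^2.

Matrices are similar if and only if their invariant-factor lists agree; the partition into similarity classes is {M1}, {M2}, {M3}.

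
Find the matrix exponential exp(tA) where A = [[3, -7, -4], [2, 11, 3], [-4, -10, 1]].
A has Jordan form J = [[5, 1, 0], [0, 5, 1], [0, 0, 5]] with A = PJP^{-1}, so e^{tA} = P e^{tJ} P^{-1}.

For a Jordan block J_k(λ), e^{tJ_k(λ)} = e^{λt} · (I + tN + t^2 N^2/2! + ... + t^{k-1} N^{k-1}/(k-1)!) where N is the nilpotent superdiagonal part.

Assembling the blocks and conjugating back gives the entries of e^{tA} as shown above.

e^{tA} = [[(3*t^2 - 2*t + 1)*e^{5*t}, t*(6*t - 7)*e^{5*t}, t*(3*t - 8)*e^{5*t}/2], [2*t*(1 - t)*e^{5*t}, (-4*t^2 + 6*t + 1)*e^{5*t}, t*(3 - t)*e^{5*t}], [2*t*(t - 2)*e^{5*t}, 2*t*(2*t - 5)*e^{5*t}, (t^2 - 4*t + 1)*e^{5*t}]]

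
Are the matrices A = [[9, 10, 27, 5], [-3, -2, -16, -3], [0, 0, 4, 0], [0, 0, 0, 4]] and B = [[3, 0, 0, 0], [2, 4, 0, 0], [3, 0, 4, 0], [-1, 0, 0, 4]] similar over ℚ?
Both have characteristic polynomial (x - 4)^3(x - 3), but the minimal polynomial of A is (x - 4)^2(x - 3) while the minimal polynomial of B is (x - 4)(x - 3). The minimal polynomial is a similarity invariant, so A and B are not similar.

No.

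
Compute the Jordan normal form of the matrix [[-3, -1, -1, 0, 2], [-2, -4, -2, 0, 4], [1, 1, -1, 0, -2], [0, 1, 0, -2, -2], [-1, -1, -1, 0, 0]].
J = [[-2, 1, 0, 0, 0], [0, -2, 0, 0, 0], [0, 0, -2, 1, 0], [0, 0, 0, -2, 0], [0, 0, 0, 0, -2]]

The characteristic polynomial is det(xI - A) = (x + 2)^5, so the eigenvalues are -2 (algebraic multiplicity 5).

For λ = -2: rank(A + 2I) = 2, rank((A + 2I)^2) = 0. The eigenspace has dimension 5 - 2 = 3, so there are 3 Jordan blocks; the rank sequence gives block sizes [2, 2, 1].

Assembling the blocks gives the Jordan form J above.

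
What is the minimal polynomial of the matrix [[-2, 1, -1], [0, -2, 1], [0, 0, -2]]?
The characteristic polynomial factors as (x + 2)^3. The minimal polynomial is ∏(x - λ)^{k_λ} where k_λ is the size of the largest Jordan block at λ.

For λ = -2: rank(A + 2I) = 2, and the largest Jordan block has size 3 (the smallest k with rank((A + 2I)^k) = rank((A + 2I)^(k+1))).

So m_A(x) = (x + 2)^3.

m_A(x) = (x + 2)^3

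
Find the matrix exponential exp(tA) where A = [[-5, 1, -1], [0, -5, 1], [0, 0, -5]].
A has Jordan form J = [[-5, 1, 0], [0, -5, 1], [0, 0, -5]] with A = PJP^{-1}, so e^{tA} = P e^{tJ} P^{-1}.

For a Jordan block J_k(λ), e^{tJ_k(λ)} = e^{λt} · (I + tN + t^2 N^2/2! + ... + t^{k-1} N^{k-1}/(k-1)!) where N is the nilpotent superdiagonal part.

Assembling the blocks and conjugating back gives the entries of e^{tA} as shown above.

e^{tA} = [[e^{-5*t}, t*e^{-5*t}, t*(t - 2)*e^{-5*t}/2], [0, e^{-5*t}, t*e^{-5*t}], [0, 0, e^{-5*t}]]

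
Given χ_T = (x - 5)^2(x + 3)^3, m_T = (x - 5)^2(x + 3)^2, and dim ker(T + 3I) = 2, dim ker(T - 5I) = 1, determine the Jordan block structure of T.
Jordan blocks: (-3, 2), (-3, 1), (5, 2)

λ = -3: algebraic multiplicity 3 (exponent in χ_T), largest block size 2 (exponent in m_T), 2 blocks (geometric multiplicity). These force block sizes [2, 1].
λ = 5: algebraic multiplicity 2 (exponent in χ_T), largest block size 2 (exponent in m_T), 1 block (geometric multiplicity). This forces block sizes [2].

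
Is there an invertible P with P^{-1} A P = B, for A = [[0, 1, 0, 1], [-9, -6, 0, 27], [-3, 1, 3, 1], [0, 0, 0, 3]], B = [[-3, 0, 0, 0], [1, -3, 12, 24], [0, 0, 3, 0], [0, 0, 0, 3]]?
Two matrices over a field are similar if and only if they have the same invariant factors.

Both A and B have characteristic polynomial (x - 3)^2(x + 3)^2 and minimal polynomial (x - 3)(x + 3)^2. Computing further, both have invariant factors x - 3, (x - 3)(x + 3)^2. Hence A and B are similar.

Yes.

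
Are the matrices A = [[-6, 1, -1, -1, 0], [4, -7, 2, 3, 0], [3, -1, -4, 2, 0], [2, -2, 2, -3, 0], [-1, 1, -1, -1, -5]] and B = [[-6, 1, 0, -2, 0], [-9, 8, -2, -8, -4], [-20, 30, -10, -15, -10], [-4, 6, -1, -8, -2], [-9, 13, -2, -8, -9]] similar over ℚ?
Two matrices over a field are similar if and only if they have the same invariant factors.

Both A and B have characteristic polynomial (x + 5)^5 and minimal polynomial (x + 5)^2. Computing further, both have invariant factors x + 5, (x + 5)^2, (x + 5)^2. Hence A and B are similar.

Yes.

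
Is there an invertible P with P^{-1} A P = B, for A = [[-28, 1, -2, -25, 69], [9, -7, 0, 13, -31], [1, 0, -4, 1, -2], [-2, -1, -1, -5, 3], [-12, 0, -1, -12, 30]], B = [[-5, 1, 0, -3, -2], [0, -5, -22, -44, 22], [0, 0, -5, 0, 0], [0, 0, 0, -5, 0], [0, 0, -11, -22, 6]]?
No.

Both have characteristic polynomial (x - 6)(x + 5)^4 and minimal polynomial (x - 6)(x + 5)^2. But rank(A + 5I) = 3 for A while rank(B + 5I) = 2 for B, so the number of Jordan blocks at λ = -5 differs. A and B are not similar.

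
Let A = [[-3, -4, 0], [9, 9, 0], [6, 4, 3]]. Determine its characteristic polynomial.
xI - A = [[x + 3, 4, 0], [-9, x - 9, 0], [-6, -4, x - 3]].

Expanding det(xI - A) along the first row:
det(xI - A) = + (x + 3)·det([[x - 9, 0], [-4, x - 3]]) - (4)·det([[-9, 0], [-6, x - 3]]) + (0)·det([[-9, x - 9], [-6, -4]]).

Evaluating gives χ_A(x) = x^3 - 9x^2 + 27x - 27 = (x - 3)^3.

χ_A(x) = (x - 3)^3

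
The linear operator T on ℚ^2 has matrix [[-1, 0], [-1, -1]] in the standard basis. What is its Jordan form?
The characteristic polynomial is det(xI - A) = (x + 1)^2, so the eigenvalues are -1 (algebraic multiplicity 2).

For λ = -1: rank(A + I) = 1, rank((A + I)^2) = 0. The eigenspace has dimension 2 - 1 = 1, so there is 1 Jordan block; the rank sequence gives block sizes [2].

Assembling the blocks gives the Jordan form J above.

J = [[-1, 1], [0, -1]]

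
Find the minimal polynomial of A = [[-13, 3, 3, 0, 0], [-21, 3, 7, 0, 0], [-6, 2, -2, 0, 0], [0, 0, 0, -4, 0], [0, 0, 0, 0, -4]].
The characteristic polynomial factors as (x + 4)^5. The minimal polynomial is ∏(x - λ)^{k_λ} where k_λ is the size of the largest Jordan block at λ.

For λ = -4: rank(A + 4I) = 1, and the largest Jordan block has size 2 (the smallest k with rank((A + 4I)^k) = rank((A + 4I)^(k+1))).

So m_A(x) = (x + 4)^2.

m_A(x) = (x + 4)^2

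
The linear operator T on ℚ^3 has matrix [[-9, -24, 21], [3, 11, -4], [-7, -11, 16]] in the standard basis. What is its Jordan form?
The characteristic polynomial is det(xI - A) = (x - 6)^3, so the eigenvalues are 6 (algebraic multiplicity 3).

For λ = 6: rank(A - 6I) = 2, rank((A - 6I)^2) = 1, rank((A - 6I)^3) = 0. The eigenspace has dimension 3 - 2 = 1, so there is 1 Jordan block; the rank sequence gives block sizes [3].

Assembling the blocks gives the Jordan form J above.

J = [[6, 1, 0], [0, 6, 1], [0, 0, 6]]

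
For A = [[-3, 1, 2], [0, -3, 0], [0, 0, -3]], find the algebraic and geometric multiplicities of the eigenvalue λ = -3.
The characteristic polynomial is (x + 3)^3, so the factor x + 3 appears with exponent 3: the algebraic multiplicity is 3.

rank(A + 3I) = 1, so the eigenspace has dimension 3 - 1 = 2: the geometric multiplicity is 2.

Since 2 < 3, A is not diagonalizable.

algebraic multiplicity 3, geometric multiplicity 2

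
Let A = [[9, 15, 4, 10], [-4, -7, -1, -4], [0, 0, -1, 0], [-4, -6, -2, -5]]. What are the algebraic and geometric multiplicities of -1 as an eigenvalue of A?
algebraic multiplicity 4, geometric multiplicity 2

The characteristic polynomial is (x + 1)^4, so the factor x + 1 appears with exponent 4: the algebraic multiplicity is 4.

rank(A + I) = 2, so the eigenspace has dimension 4 - 2 = 2: the geometric multiplicity is 2.

Since 2 < 4, A is not diagonalizable.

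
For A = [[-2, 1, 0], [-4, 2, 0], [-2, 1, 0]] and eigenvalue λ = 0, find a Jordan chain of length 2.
v_1 = [[2, 3, 3]]^T, v_2 = [[-1, -2, -1]]^T

We seek v_1 ∈ ker(A^2) \ ker(A), then set v_{i+1} = A v_i.

One such chain is v_1 = [[2, 3, 3]]^T, v_2 = [[-1, -2, -1]]^T. Check: A v_2 = [[0, 0, 0]]^T = 0.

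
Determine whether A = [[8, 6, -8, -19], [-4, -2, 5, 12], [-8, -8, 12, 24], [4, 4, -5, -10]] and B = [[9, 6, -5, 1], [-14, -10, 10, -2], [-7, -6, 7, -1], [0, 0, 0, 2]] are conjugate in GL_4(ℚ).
Both have characteristic polynomial (x - 2)^4, but the minimal polynomial of A is (x - 2)^3 while the minimal polynomial of B is (x - 2)^2. The minimal polynomial is a similarity invariant, so A and B are not similar.

No.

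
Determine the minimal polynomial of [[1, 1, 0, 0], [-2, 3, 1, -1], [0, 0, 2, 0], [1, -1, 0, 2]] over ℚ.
m_A(x) = (x - 2)^3

The characteristic polynomial factors as (x - 2)^4. The minimal polynomial is ∏(x - λ)^{k_λ} where k_λ is the size of the largest Jordan block at λ.

For λ = 2: rank(A - 2I) = 2, and the largest Jordan block has size 3 (the smallest k with rank((A - 2I)^k) = rank((A - 2I)^(k+1))).

So m_A(x) = (x - 2)^3.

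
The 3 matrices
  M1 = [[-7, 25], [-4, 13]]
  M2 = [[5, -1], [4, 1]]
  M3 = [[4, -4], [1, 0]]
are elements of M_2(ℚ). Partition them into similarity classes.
2 classes: {M1, M2}, {M3}

Characteristic polynomials: χ_{M1} = (x - 3)^2, χ_{M2} = (x - 3)^2, χ_{M3} = (x - 2)^2.

{M1, M2}: invariant factors (x - 3)^2.

{M3}: invariant factors (x - 2)^2.

Matrices are similar if and only if their invariant-factor lists agree; the partition into similarity classes is {M1, M2}, {M3}.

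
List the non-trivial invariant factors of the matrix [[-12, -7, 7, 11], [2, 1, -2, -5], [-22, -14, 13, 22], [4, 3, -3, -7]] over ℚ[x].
The Jordan structure of A has elementary divisors (x + 2)^2, (x + 1), x. Arranging the block sizes at each eigenvalue in decreasing order and taking row products gives the invariant factors.

Invariant factors (smallest first, each dividing the next): x(x + 1)(x + 2)^2.

Check: the last factor x(x + 1)(x + 2)^2 is the minimal polynomial, and the product x(x + 1)(x + 2)^2 is the characteristic polynomial.

x(x + 1)(x + 2)^2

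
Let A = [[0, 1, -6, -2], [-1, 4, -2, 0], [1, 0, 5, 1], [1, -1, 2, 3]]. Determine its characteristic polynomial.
χ_A(x) = (x - 3)^4

xI - A = [[x, -1, 6, 2], [1, x - 4, 2, 0], [-1, 0, x - 5, -1], [-1, 1, -2, x - 3]].

Expanding det(xI - A) along the first row:
det(xI - A) = + (x)·det([[x - 4, 2, 0], [0, x - 5, -1], [1, -2, x - 3]]) - (-1)·det([[1, 2, 0], [-1, x - 5, -1], [-1, -2, x - 3]]) + (6)·det([[1, x - 4, 0], [-1, 0, -1], [-1, 1, x - 3]]) - (2)·det([[1, x - 4, 2], [-1, 0, x - 5], [-1, 1, -2]]).

Evaluating gives χ_A(x) = x^4 - 12x^3 + 54x^2 - 108x + 81 = (x - 3)^4.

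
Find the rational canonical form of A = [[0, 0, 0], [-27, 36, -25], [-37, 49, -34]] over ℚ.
The invariant factors of A (the non-unit diagonal entries of the Smith normal form of xI - A over ℚ[x]) are x(x - 1)^2, each dividing the next. The characteristic polynomial is their product, x(x - 1)^2.

The rational canonical form is the block-diagonal matrix of companion matrices C(f_i):
R = [[0, 0, 0], [1, 0, -1], [0, 1, 2]].

R = [[0, 0, 0], [1, 0, -1], [0, 1, 2]]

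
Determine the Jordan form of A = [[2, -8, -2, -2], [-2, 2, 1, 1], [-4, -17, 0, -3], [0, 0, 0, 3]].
J = [[-2, 0, 0, 0], [0, 3, 1, 0], [0, 0, 3, 0], [0, 0, 0, 3]]

The characteristic polynomial is det(xI - A) = (x - 3)^3(x + 2), so the eigenvalues are -2 (algebraic multiplicity 1), 3 (algebraic multiplicity 3).

For λ = -2: algebraic multiplicity 1 gives one 1×1 block.

For λ = 3: rank(A - 3I) = 2, rank((A - 3I)^2) = 1. The eigenspace has dimension 4 - 2 = 2, so there are 2 Jordan blocks; the rank sequence gives block sizes [2, 1].

Assembling the blocks gives the Jordan form J above.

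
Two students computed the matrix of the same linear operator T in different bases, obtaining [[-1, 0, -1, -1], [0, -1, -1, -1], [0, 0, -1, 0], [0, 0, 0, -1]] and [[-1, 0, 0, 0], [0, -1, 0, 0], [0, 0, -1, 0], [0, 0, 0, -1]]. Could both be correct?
Both have characteristic polynomial (x + 1)^4, but the minimal polynomial of A is (x + 1)^2 while the minimal polynomial of B is x + 1. The minimal polynomial is a similarity invariant, so A and B are not similar.

No.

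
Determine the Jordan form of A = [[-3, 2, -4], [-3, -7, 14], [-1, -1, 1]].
J = [[-3, 1, 0], [0, -3, 1], [0, 0, -3]]

The characteristic polynomial is det(xI - A) = (x + 3)^3, so the eigenvalues are -3 (algebraic multiplicity 3).

For λ = -3: rank(A + 3I) = 2, rank((A + 3I)^2) = 1, rank((A + 3I)^3) = 0. The eigenspace has dimension 3 - 2 = 1, so there is 1 Jordan block; the rank sequence gives block sizes [3].

Assembling the blocks gives the Jordan form J above.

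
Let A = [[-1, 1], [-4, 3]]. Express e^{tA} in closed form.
A has Jordan form J = [[1, 1], [0, 1]] with A = PJP^{-1}, so e^{tA} = P e^{tJ} P^{-1}.

For a Jordan block J_k(λ), e^{tJ_k(λ)} = e^{λt} · (I + tN + t^2 N^2/2! + ... + t^{k-1} N^{k-1}/(k-1)!) where N is the nilpotent superdiagonal part.

Assembling the blocks and conjugating back gives the entries of e^{tA} as shown above.

e^{tA} = [[(1 - 2*t)*e^{t}, t*e^{t}], [-4*t*e^{t}, (2*t + 1)*e^{t}]]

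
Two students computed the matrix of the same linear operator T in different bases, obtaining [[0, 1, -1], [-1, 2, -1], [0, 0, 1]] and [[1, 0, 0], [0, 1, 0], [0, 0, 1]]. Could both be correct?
Both have characteristic polynomial (x - 1)^3, but the minimal polynomial of A is (x - 1)^2 while the minimal polynomial of B is x - 1. The minimal polynomial is a similarity invariant, so A and B are not similar.

No.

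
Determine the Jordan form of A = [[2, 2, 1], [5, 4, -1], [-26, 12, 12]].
J = [[6, 1, 0], [0, 6, 1], [0, 0, 6]]

The characteristic polynomial is det(xI - A) = (x - 6)^3, so the eigenvalues are 6 (algebraic multiplicity 3).

For λ = 6: rank(A - 6I) = 2, rank((A - 6I)^2) = 1, rank((A - 6I)^3) = 0. The eigenspace has dimension 3 - 2 = 1, so there is 1 Jordan block; the rank sequence gives block sizes [3].

Assembling the blocks gives the Jordan form J above.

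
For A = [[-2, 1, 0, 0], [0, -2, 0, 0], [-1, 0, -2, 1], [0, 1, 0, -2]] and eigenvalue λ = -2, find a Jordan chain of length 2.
v_1 = [[0, 1, 0, 0]]^T, v_2 = [[1, 0, 0, 1]]^T

We seek v_1 ∈ ker((A + 2I)^2) \ ker(A + 2I), then set v_{i+1} = (A + 2I) v_i.

One such chain is v_1 = [[0, 1, 0, 0]]^T, v_2 = [[1, 0, 0, 1]]^T. Check: (A + 2I) v_2 = [[0, 0, 0, 0]]^T = 0.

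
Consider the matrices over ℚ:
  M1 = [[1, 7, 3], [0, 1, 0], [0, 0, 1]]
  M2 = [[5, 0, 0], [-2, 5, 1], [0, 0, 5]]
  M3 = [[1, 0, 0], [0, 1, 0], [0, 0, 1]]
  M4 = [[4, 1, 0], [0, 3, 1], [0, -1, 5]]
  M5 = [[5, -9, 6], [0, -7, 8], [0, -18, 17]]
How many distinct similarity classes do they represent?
4 classes: {M1}, {M2, M5}, {M3}, {M4}

Characteristic polynomials: χ_{M1} = (x - 1)^3, χ_{M2} = (x - 5)^3, χ_{M3} = (x - 1)^3, χ_{M4} = (x - 4)^3, χ_{M5} = (x - 5)^3.

{M1}: invariant factors x - 1, (x - 1)^2.

{M2, M5}: invariant factors x - 5, (x - 5)^2.

{M3}: invariant factors x - 1, x - 1, x - 1.

{M4}: invariant factors (x - 4)^3.

Matrices are similar if and only if their invariant-factor lists agree; the partition into similarity classes is {M1}, {M2, M5}, {M3}, {M4}.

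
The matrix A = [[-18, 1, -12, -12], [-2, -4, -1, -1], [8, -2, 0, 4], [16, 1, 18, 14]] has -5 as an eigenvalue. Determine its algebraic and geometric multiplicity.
The characteristic polynomial is (x - 6)(x + 4)(x + 5)^2, so the factor x + 5 appears with exponent 2: the algebraic multiplicity is 2.

rank(A + 5I) = 3, so the eigenspace has dimension 4 - 3 = 1: the geometric multiplicity is 1.

Since 1 < 2, A is not diagonalizable.

algebraic multiplicity 2, geometric multiplicity 1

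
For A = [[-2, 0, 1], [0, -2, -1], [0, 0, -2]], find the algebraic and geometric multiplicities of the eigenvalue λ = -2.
algebraic multiplicity 3, geometric multiplicity 2

The characteristic polynomial is (x + 2)^3, so the factor x + 2 appears with exponent 3: the algebraic multiplicity is 3.

rank(A + 2I) = 1, so the eigenspace has dimension 3 - 1 = 2: the geometric multiplicity is 2.

Since 2 < 3, A is not diagonalizable.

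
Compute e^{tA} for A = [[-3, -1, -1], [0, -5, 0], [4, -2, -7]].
A has Jordan form J = [[-5, 1, 0], [0, -5, 0], [0, 0, -5]] with A = PJP^{-1}, so e^{tA} = P e^{tJ} P^{-1}.

For a Jordan block J_k(λ), e^{tJ_k(λ)} = e^{λt} · (I + tN + t^2 N^2/2! + ... + t^{k-1} N^{k-1}/(k-1)!) where N is the nilpotent superdiagonal part.

Assembling the blocks and conjugating back gives the entries of e^{tA} as shown above.

e^{tA} = [[(2*t + 1)*e^{-5*t}, -t*e^{-5*t}, -t*e^{-5*t}], [0, e^{-5*t}, 0], [4*t*e^{-5*t}, -2*t*e^{-5*t}, (1 - 2*t)*e^{-5*t}]]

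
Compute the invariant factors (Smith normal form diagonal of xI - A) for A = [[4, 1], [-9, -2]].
The Jordan structure of A has elementary divisors (x - 1)^2. Arranging the block sizes at each eigenvalue in decreasing order and taking row products gives the invariant factors.

Invariant factors (smallest first, each dividing the next): (x - 1)^2.

Check: the last factor (x - 1)^2 is the minimal polynomial, and the product (x - 1)^2 is the characteristic polynomial.

(x - 1)^2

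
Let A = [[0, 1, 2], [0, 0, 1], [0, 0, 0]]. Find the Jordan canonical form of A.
J = [[0, 1, 0], [0, 0, 1], [0, 0, 0]]

The characteristic polynomial is det(xI - A) = x^3, so the eigenvalues are 0 (algebraic multiplicity 3).

For λ = 0: rank(A) = 2, rank(A^2) = 1, rank(A^3) = 0. The eigenspace has dimension 3 - 2 = 1, so there is 1 Jordan block; the rank sequence gives block sizes [3].

Assembling the blocks gives the Jordan form J above.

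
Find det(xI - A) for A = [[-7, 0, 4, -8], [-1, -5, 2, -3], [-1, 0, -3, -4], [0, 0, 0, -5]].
χ_A(x) = (x + 5)^4

xI - A = [[x + 7, 0, -4, 8], [1, x + 5, -2, 3], [1, 0, x + 3, 4], [0, 0, 0, x + 5]].

Expanding det(xI - A) along the first row:
det(xI - A) = + (x + 7)·det([[x + 5, -2, 3], [0, x + 3, 4], [0, 0, x + 5]]) - (0)·det([[1, -2, 3], [1, x + 3, 4], [0, 0, x + 5]]) + (-4)·det([[1, x + 5, 3], [1, 0, 4], [0, 0, x + 5]]) - (8)·det([[1, x + 5, -2], [1, 0, x + 3], [0, 0, 0]]).

Evaluating gives χ_A(x) = x^4 + 20x^3 + 150x^2 + 500x + 625 = (x + 5)^4.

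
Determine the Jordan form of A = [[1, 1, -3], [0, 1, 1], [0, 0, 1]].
J = [[1, 1, 0], [0, 1, 1], [0, 0, 1]]

The characteristic polynomial is det(xI - A) = (x - 1)^3, so the eigenvalues are 1 (algebraic multiplicity 3).

For λ = 1: rank(A - I) = 2, rank((A - I)^2) = 1, rank((A - I)^3) = 0. The eigenspace has dimension 3 - 2 = 1, so there is 1 Jordan block; the rank sequence gives block sizes [3].

Assembling the blocks gives the Jordan form J above.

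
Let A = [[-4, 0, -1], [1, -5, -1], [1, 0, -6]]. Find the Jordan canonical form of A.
J = [[-5, 1, 0], [0, -5, 0], [0, 0, -5]]

The characteristic polynomial is det(xI - A) = (x + 5)^3, so the eigenvalues are -5 (algebraic multiplicity 3).

For λ = -5: rank(A + 5I) = 1, rank((A + 5I)^2) = 0. The eigenspace has dimension 3 - 1 = 2, so there are 2 Jordan blocks; the rank sequence gives block sizes [2, 1].

Assembling the blocks gives the Jordan form J above.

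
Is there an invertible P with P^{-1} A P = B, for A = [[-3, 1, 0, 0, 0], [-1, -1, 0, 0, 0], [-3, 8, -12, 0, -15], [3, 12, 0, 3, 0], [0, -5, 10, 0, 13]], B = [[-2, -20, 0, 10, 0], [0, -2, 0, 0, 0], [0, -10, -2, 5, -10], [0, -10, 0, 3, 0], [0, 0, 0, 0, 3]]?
No.

Both have characteristic polynomial (x - 3)^2(x + 2)^3, but the minimal polynomial of A is (x - 3)(x + 2)^2 while the minimal polynomial of B is (x - 3)(x + 2). The minimal polynomial is a similarity invariant, so A and B are not similar.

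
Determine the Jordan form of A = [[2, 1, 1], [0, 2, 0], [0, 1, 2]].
J = [[2, 1, 0], [0, 2, 1], [0, 0, 2]]

The characteristic polynomial is det(xI - A) = (x - 2)^3, so the eigenvalues are 2 (algebraic multiplicity 3).

For λ = 2: rank(A - 2I) = 2, rank((A - 2I)^2) = 1, rank((A - 2I)^3) = 0. The eigenspace has dimension 3 - 2 = 1, so there is 1 Jordan block; the rank sequence gives block sizes [3].

Assembling the blocks gives the Jordan form J above.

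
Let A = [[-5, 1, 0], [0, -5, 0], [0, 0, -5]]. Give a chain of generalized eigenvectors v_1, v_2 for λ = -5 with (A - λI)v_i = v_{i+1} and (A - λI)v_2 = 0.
We seek v_1 ∈ ker((A + 5I)^2) \ ker(A + 5I), then set v_{i+1} = (A + 5I) v_i.

One such chain is v_1 = [[-3, 1, 2]]^T, v_2 = [[1, 0, 0]]^T. Check: (A + 5I) v_2 = [[0, 0, 0]]^T = 0.

v_1 = [[-3, 1, 2]]^T, v_2 = [[1, 0, 0]]^T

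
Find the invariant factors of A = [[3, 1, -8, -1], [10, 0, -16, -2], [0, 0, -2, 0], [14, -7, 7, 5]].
x + 2, (x - 5)^2(x + 2)

The Jordan structure of A has elementary divisors (x + 2), (x + 2), (x - 5)^2. Arranging the block sizes at each eigenvalue in decreasing order and taking row products gives the invariant factors.

Invariant factors (smallest first, each dividing the next): x + 2, (x - 5)^2(x + 2).

Check: the last factor (x - 5)^2(x + 2) is the minimal polynomial, and the product (x - 5)^2(x + 2)^2 is the characteristic polynomial.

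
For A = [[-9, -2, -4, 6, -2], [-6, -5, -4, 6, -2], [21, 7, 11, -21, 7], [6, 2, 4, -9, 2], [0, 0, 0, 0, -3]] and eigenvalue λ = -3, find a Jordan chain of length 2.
v_1 = [[0, 1, -1, 0, 0]]^T, v_2 = [[2, 2, -7, -2, 0]]^T

We seek v_1 ∈ ker((A + 3I)^2) \ ker(A + 3I), then set v_{i+1} = (A + 3I) v_i.

One such chain is v_1 = [[0, 1, -1, 0, 0]]^T, v_2 = [[2, 2, -7, -2, 0]]^T. Check: (A + 3I) v_2 = [[0, 0, 0, 0, 0]]^T = 0.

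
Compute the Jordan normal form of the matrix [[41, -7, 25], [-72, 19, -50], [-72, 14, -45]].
The characteristic polynomial is det(xI - A) = (x - 5)^3, so the eigenvalues are 5 (algebraic multiplicity 3).

For λ = 5: rank(A - 5I) = 1, rank((A - 5I)^2) = 0. The eigenspace has dimension 3 - 1 = 2, so there are 2 Jordan blocks; the rank sequence gives block sizes [2, 1].

Assembling the blocks gives the Jordan form J above.

J = [[5, 1, 0], [0, 5, 0], [0, 0, 5]]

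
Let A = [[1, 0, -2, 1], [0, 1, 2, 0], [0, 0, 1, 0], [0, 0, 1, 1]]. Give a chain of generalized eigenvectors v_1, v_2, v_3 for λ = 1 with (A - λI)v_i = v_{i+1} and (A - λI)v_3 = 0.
We seek v_1 ∈ ker((A - I)^3) \ ker((A - I)^2), then set v_{i+1} = (A - I) v_i.

One such chain is v_1 = [[-2, 2, 1, 2]]^T, v_2 = [[0, 2, 0, 1]]^T, v_3 = [[1, 0, 0, 0]]^T. Check: (A - I) v_3 = [[0, 0, 0, 0]]^T = 0.

v_1 = [[-2, 2, 1, 2]]^T, v_2 = [[0, 2, 0, 1]]^T, v_3 = [[1, 0, 0, 0]]^T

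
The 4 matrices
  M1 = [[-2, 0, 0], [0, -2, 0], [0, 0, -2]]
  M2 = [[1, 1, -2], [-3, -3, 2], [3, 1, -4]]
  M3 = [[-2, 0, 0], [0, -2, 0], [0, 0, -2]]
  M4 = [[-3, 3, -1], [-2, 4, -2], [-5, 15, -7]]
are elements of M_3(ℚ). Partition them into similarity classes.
2 classes: {M1, M3}, {M2, M4}

Characteristic polynomials: χ_{M1} = (x + 2)^3, χ_{M2} = (x + 2)^3, χ_{M3} = (x + 2)^3, χ_{M4} = (x + 2)^3.

{M1, M3}: invariant factors x + 2, x + 2, x + 2.

{M2, M4}: invariant factors x + 2, (x + 2)^2.

Matrices are similar if and only if their invariant-factor lists agree; the partition into similarity classes is {M1, M3}, {M2, M4}.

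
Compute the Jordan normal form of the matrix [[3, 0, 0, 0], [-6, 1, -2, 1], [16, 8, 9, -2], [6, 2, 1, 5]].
The characteristic polynomial is det(xI - A) = (x - 5)^3(x - 3), so the eigenvalues are 3 (algebraic multiplicity 1), 5 (algebraic multiplicity 3).

For λ = 3: algebraic multiplicity 1 gives one 1×1 block.

For λ = 5: rank(A - 5I) = 3, rank((A - 5I)^2) = 2, rank((A - 5I)^3) = 1. The eigenspace has dimension 4 - 3 = 1, so there is 1 Jordan block; the rank sequence gives block sizes [3].

Assembling the blocks gives the Jordan form J above.

J = [[3, 0, 0, 0], [0, 5, 1, 0], [0, 0, 5, 1], [0, 0, 0, 5]]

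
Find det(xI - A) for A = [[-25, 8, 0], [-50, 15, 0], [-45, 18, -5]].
χ_A(x) = (x + 5)^3

xI - A = [[x + 25, -8, 0], [50, x - 15, 0], [45, -18, x + 5]].

Expanding det(xI - A) along the first row:
det(xI - A) = + (x + 25)·det([[x - 15, 0], [-18, x + 5]]) - (-8)·det([[50, 0], [45, x + 5]]) + (0)·det([[50, x - 15], [45, -18]]).

Evaluating gives χ_A(x) = x^3 + 15x^2 + 75x + 125 = (x + 5)^3.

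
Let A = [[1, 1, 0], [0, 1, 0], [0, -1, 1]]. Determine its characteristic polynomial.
xI - A = [[x - 1, -1, 0], [0, x - 1, 0], [0, 1, x - 1]].

Expanding det(xI - A) along the first row:
det(xI - A) = + (x - 1)·det([[x - 1, 0], [1, x - 1]]) - (-1)·det([[0, 0], [0, x - 1]]) + (0)·det([[0, x - 1], [0, 1]]).

Evaluating gives χ_A(x) = x^3 - 3x^2 + 3x - 1 = (x - 1)^3.

χ_A(x) = (x - 1)^3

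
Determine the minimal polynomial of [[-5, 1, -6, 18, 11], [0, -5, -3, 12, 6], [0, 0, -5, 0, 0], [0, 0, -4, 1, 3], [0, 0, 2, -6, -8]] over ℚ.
The characteristic polynomial factors as (x + 2)(x + 5)^4. The minimal polynomial is ∏(x - λ)^{k_λ} where k_λ is the size of the largest Jordan block at λ.

For λ = -5: rank(A + 5I) = 3, and the largest Jordan block has size 3 (the smallest k with rank((A + 5I)^k) = rank((A + 5I)^(k+1))).
For λ = -2: rank(A + 2I) = 4, and the largest Jordan block has size 1 (the smallest k with rank((A + 2I)^k) = rank((A + 2I)^(k+1))).

So m_A(x) = (x + 2)(x + 5)^3.

m_A(x) = (x + 2)(x + 5)^3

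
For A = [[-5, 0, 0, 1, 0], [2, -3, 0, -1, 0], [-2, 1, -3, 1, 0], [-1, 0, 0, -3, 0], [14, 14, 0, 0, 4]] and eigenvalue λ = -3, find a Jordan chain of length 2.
v_1 = [[0, 1, 0, 0, -2]]^T, v_2 = [[0, 0, 1, 0, 0]]^T

We seek v_1 ∈ ker((A + 3I)^2) \ ker(A + 3I), then set v_{i+1} = (A + 3I) v_i.

One such chain is v_1 = [[0, 1, 0, 0, -2]]^T, v_2 = [[0, 0, 1, 0, 0]]^T. Check: (A + 3I) v_2 = [[0, 0, 0, 0, 0]]^T = 0.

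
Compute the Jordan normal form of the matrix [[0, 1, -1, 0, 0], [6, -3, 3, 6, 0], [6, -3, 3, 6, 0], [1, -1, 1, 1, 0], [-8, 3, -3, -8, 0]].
J = [[0, 1, 0, 0, 0], [0, 0, 0, 0, 0], [0, 0, 0, 0, 0], [0, 0, 0, 0, 0], [0, 0, 0, 0, 1]]

The characteristic polynomial is det(xI - A) = x^4(x - 1), so the eigenvalues are 0 (algebraic multiplicity 4), 1 (algebraic multiplicity 1).

For λ = 0: rank(A) = 2, rank(A^2) = 1. The eigenspace has dimension 5 - 2 = 3, so there are 3 Jordan blocks; the rank sequence gives block sizes [2, 1, 1].

For λ = 1: algebraic multiplicity 1 gives one 1×1 block.

Assembling the blocks gives the Jordan form J above.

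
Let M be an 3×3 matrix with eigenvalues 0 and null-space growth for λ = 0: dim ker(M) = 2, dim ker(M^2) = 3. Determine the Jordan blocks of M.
Jordan blocks: (0, 2), (0, 1)

λ = 0: successive nullity increments [2, 1] count blocks of size ≥ k; block sizes are [2, 1].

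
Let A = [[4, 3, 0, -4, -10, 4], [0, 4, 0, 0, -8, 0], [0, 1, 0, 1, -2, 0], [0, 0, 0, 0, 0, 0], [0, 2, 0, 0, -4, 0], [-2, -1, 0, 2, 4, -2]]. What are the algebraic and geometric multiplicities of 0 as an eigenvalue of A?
The characteristic polynomial is x^5(x - 2), so the factor x appears with exponent 5: the algebraic multiplicity is 5.

rank(A) = 3, so the eigenspace has dimension 6 - 3 = 3: the geometric multiplicity is 3.

Since 3 < 5, A is not diagonalizable.

algebraic multiplicity 5, geometric multiplicity 3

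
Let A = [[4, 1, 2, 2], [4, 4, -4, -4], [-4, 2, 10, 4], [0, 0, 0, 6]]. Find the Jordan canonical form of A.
The characteristic polynomial is det(xI - A) = (x - 6)^4, so the eigenvalues are 6 (algebraic multiplicity 4).

For λ = 6: rank(A - 6I) = 1, rank((A - 6I)^2) = 0. The eigenspace has dimension 4 - 1 = 3, so there are 3 Jordan blocks; the rank sequence gives block sizes [2, 1, 1].

Assembling the blocks gives the Jordan form J above.

J = [[6, 1, 0, 0], [0, 6, 0, 0], [0, 0, 6, 0], [0, 0, 0, 6]]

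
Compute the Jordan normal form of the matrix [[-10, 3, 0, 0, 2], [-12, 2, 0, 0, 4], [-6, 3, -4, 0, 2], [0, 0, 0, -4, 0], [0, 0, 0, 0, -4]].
The characteristic polynomial is det(xI - A) = (x + 4)^5, so the eigenvalues are -4 (algebraic multiplicity 5).

For λ = -4: rank(A + 4I) = 1, rank((A + 4I)^2) = 0. The eigenspace has dimension 5 - 1 = 4, so there are 4 Jordan blocks; the rank sequence gives block sizes [2, 1, 1, 1].

Assembling the blocks gives the Jordan form J above.

J = [[-4, 1, 0, 0, 0], [0, -4, 0, 0, 0], [0, 0, -4, 0, 0], [0, 0, 0, -4, 0], [0, 0, 0, 0, -4]]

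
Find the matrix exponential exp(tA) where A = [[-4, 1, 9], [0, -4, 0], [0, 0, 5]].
A has Jordan form J = [[-4, 1, 0], [0, -4, 0], [0, 0, 5]] with A = PJP^{-1}, so e^{tA} = P e^{tJ} P^{-1}.

For a Jordan block J_k(λ), e^{tJ_k(λ)} = e^{λt} · (I + tN + t^2 N^2/2! + ... + t^{k-1} N^{k-1}/(k-1)!) where N is the nilpotent superdiagonal part.

Assembling the blocks and conjugating back gives the entries of e^{tA} as shown above.

e^{tA} = [[e^{-4*t}, t*e^{-4*t}, (e^{9*t} - 1)*e^{-4*t}], [0, e^{-4*t}, 0], [0, 0, e^{5*t}]]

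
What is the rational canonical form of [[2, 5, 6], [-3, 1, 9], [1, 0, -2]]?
The invariant factors of A (the non-unit diagonal entries of the Smith normal form of xI - A over ℚ[x]) are (x - 1)(x^2 + 5), each dividing the next. The characteristic polynomial is their product, (x - 1)(x^2 + 5).

The rational canonical form is the block-diagonal matrix of companion matrices C(f_i):
R = [[0, 0, 5], [1, 0, -5], [0, 1, 1]].

Note the characteristic polynomial does not split into linear factors over ℚ, so A has no Jordan form over ℚ; the rational canonical form exists over any field.

R = [[0, 0, 5], [1, 0, -5], [0, 1, 1]]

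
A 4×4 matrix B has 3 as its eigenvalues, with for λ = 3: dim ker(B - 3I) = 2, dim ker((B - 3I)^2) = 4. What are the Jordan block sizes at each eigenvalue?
λ = 3: successive nullity increments [2, 2] count blocks of size ≥ k; block sizes are [2, 2].

Jordan blocks: (3, 2), (3, 2)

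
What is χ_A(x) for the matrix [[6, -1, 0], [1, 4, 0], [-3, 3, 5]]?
χ_A(x) = (x - 5)^3

xI - A = [[x - 6, 1, 0], [-1, x - 4, 0], [3, -3, x - 5]].

Expanding det(xI - A) along the first row:
det(xI - A) = + (x - 6)·det([[x - 4, 0], [-3, x - 5]]) - (1)·det([[-1, 0], [3, x - 5]]) + (0)·det([[-1, x - 4], [3, -3]]).

Evaluating gives χ_A(x) = x^3 - 15x^2 + 75x - 125 = (x - 5)^3.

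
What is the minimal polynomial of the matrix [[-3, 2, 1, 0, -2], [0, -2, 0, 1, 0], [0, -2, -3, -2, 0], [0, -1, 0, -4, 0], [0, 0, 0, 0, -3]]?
The characteristic polynomial factors as (x + 3)^5. The minimal polynomial is ∏(x - λ)^{k_λ} where k_λ is the size of the largest Jordan block at λ.

For λ = -3: rank(A + 3I) = 2, and the largest Jordan block has size 2 (the smallest k with rank((A + 3I)^k) = rank((A + 3I)^(k+1))).

So m_A(x) = (x + 3)^2.

m_A(x) = (x + 3)^2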